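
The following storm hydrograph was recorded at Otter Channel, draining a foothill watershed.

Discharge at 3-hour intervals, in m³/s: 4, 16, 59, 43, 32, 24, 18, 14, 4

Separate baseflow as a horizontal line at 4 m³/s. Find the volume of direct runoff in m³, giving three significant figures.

V ≈ 1.92 × 10^6 m³

Direct-runoff ordinates (Q − Q_b): 0.0, 12.0, 55.0, 39.0, 28.0, 20.0, 14.0, 10.0, 0.0 m³/s.
ΣQ_DR = 178.0 m³/s.
With Δt = 3 h = 10800 s, V = ΣQ_DR · Δt = 178.0 × 10800 = 1.92 × 10^6 m³.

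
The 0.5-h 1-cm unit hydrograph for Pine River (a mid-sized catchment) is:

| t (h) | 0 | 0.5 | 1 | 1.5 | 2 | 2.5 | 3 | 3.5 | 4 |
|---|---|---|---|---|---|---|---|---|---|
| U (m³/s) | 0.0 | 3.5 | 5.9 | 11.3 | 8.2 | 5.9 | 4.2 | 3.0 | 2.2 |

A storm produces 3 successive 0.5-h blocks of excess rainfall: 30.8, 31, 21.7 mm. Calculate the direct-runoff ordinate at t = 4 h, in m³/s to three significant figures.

Q ≈ 25.2 m³/s

By discrete convolution, Q_j = Σ (P_i / 10 mm) · U_{j−i}.
At t = 4 h (j=8): Q = (30.8/10)·2.2 + (31/10)·3.0 + (21.7/10)·4.2 = 25.2 m³/s.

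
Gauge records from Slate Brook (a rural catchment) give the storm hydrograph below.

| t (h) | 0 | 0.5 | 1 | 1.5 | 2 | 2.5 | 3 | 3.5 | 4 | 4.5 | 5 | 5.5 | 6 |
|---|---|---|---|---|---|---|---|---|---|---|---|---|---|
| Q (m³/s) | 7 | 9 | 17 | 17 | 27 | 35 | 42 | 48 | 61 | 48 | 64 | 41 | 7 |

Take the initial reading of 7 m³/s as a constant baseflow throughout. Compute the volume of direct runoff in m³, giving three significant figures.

Direct-runoff ordinates (Q − Q_b): 0.0, 2.0, 10.0, 10.0, 20.0, 28.0, 35.0, 41.0, 54.0, 41.0, 57.0, 34.0, 0.0 m³/s.
ΣQ_DR = 332.0 m³/s.
With Δt = 0.5 h = 1800 s, V = ΣQ_DR · Δt = 332.0 × 1800 = 5.98 × 10^5 m³.

V ≈ 5.98 × 10^5 m³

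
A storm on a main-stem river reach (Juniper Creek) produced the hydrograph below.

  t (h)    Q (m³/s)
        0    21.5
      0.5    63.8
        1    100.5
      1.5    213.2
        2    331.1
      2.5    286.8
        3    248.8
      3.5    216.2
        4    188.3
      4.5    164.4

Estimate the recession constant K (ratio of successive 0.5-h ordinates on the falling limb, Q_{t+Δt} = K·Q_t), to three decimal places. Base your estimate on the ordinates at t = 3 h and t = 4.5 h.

Using the recession-limb readings at t = 3 h and t = 4.5 h: Q falls from 248.8 to 164.4 m³/s over 3 intervals.
K = (Q₂/Q₁)^(1/3) = (164.4/248.8)^(1/3) = 0.871.

K ≈ 0.871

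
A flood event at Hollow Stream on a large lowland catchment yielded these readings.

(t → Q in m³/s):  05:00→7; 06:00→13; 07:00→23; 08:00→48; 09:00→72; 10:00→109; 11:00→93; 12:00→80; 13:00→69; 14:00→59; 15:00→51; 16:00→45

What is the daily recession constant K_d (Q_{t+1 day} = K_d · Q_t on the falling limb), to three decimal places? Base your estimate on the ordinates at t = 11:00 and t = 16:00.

Between t = 11:00 and t = 16:00 the flow falls from 93 to 45 m³/s over 5×1 h = 5 h.
Per-interval ratio K = (45/93)^(1/5) = 0.8649; K_d = K^(24/1) = 0.031.

K_d ≈ 0.031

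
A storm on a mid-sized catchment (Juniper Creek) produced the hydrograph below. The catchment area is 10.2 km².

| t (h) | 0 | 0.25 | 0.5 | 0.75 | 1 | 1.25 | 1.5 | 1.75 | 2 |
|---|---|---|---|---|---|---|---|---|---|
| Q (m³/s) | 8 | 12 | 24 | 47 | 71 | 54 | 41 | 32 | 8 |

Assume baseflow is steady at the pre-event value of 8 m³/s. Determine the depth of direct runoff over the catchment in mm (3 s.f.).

d ≈ 19.9 mm

Direct runoff: 0.0, 4.0, 16.0, 39.0, 63.0, 46.0, 33.0, 24.0, 0.0 m³/s; ΣQ_DR = 225.0 m³/s.
V = ΣQ_DR · Δt = 225.0 × 900 s = 2.025 × 10^5 m³.
Over A = 10.2 km², depth = V / A = 19.9 mm.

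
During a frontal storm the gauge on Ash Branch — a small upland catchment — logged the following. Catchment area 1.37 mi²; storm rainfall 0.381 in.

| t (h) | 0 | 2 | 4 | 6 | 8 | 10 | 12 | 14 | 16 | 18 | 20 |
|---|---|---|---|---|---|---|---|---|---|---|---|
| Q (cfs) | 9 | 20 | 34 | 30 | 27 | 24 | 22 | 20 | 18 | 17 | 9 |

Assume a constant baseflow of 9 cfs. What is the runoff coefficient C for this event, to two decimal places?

C ≈ 0.78

ΣQ_DR = 131.0 cfs; V = ΣQ_DR·Δt = 9.432 × 10^5 ft³.
Runoff depth d = V / A = 0.2963 in.
C = d / P = 0.2963 / 0.381 = 0.78.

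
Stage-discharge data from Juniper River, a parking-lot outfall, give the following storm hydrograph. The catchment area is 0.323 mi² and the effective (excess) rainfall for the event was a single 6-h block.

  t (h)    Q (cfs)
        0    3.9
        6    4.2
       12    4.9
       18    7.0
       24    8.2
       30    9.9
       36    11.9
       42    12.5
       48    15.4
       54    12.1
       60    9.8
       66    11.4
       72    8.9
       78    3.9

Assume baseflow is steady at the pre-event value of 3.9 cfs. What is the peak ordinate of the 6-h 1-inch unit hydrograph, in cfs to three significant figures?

U_p ≈ 5.76 cfs

Direct runoff: 0.0, 0.3, 1.0, 3.1, 4.3, 6.0, 8.0, 8.6, 11.5, 8.2, 5.9, 7.5, 5.0, 0.0 cfs; ΣQ_DR = 69.40 cfs, peak = 11.5 cfs.
Runoff depth d = ΣQ_DR·Δt / A = 69.40 × 21600 / (0.323 mi²) = 1.998 in.
The 1-inch UH is the DRH scaled by (1 in)/d, so U_p = 11.5 × 1/1.998 = 5.76 cfs.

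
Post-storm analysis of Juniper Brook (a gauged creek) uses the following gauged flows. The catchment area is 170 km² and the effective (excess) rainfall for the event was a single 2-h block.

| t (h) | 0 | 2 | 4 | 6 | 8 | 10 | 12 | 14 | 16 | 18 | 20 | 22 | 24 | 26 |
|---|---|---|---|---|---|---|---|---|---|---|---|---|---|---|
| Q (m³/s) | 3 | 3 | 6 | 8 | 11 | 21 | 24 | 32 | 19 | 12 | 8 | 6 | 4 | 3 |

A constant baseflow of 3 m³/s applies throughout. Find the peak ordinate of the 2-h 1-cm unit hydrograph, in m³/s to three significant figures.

Direct runoff: 0.0, 0.0, 3.0, 5.0, 8.0, 18.0, 21.0, 29.0, 16.0, 9.0, 5.0, 3.0, 1.0, 0.0 m³/s; ΣQ_DR = 118.0 m³/s, peak = 29.0 m³/s.
Runoff depth d = ΣQ_DR·Δt / A = 118.0 × 7200 / (170 km²) = 4.998 mm.
The 1-cm UH is the DRH scaled by (10 mm)/d, so U_p = 29.0 × 10/4.998 = 58.0 m³/s.

U_p ≈ 58.0 m³/s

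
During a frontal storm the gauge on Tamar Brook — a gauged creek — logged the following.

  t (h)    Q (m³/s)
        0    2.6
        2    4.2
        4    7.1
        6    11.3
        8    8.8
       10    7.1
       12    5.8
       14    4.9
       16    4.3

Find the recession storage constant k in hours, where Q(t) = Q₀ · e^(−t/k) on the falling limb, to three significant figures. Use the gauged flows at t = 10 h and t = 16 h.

k ≈ 12.0 h

On the falling limb, Q drops from 7.1 to 4.3 m³/s between t = 10 h and t = 16 h (Δt = 6 h).
k = −Δt / ln(Q₂/Q₁) = −6 / ln(4.3/7.1) = 12.0 h.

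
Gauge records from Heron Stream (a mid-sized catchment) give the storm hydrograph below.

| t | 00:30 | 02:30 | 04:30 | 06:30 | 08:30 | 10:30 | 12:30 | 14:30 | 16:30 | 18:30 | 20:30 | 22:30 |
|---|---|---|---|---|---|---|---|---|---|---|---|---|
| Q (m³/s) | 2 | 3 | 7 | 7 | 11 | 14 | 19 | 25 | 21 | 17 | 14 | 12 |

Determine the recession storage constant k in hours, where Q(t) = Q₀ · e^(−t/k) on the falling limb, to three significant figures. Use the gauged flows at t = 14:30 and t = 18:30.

k ≈ 10.4 h

On the falling limb, Q drops from 25 to 17 m³/s between t = 14:30 and t = 18:30 (Δt = 4 h).
k = −Δt / ln(Q₂/Q₁) = −4 / ln(17/25) = 10.4 h.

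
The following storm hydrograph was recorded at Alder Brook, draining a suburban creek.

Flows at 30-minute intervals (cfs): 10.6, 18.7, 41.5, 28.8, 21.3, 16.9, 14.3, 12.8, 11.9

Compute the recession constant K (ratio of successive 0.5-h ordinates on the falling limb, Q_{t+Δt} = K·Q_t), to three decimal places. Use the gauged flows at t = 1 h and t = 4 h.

K ≈ 0.812

Using the recession-limb readings at t = 1 h and t = 4 h: Q falls from 41.5 to 11.9 cfs over 6 intervals.
K = (Q₂/Q₁)^(1/6) = (11.9/41.5)^(1/6) = 0.812.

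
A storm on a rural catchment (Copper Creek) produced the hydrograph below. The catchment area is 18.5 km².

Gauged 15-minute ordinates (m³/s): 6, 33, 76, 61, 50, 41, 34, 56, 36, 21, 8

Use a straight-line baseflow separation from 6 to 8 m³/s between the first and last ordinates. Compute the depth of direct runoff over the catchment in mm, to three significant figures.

d ≈ 16.8 mm

Direct runoff: 0.00, 26.80, 69.60, 54.40, 43.20, 34.00, 26.80, 48.60, 28.40, 13.20, 0.00 m³/s; ΣQ_DR = 345.0 m³/s.
V = ΣQ_DR · Δt = 345.0 × 900 s = 3.105 × 10^5 m³.
Over A = 18.5 km², depth = V / A = 16.8 mm.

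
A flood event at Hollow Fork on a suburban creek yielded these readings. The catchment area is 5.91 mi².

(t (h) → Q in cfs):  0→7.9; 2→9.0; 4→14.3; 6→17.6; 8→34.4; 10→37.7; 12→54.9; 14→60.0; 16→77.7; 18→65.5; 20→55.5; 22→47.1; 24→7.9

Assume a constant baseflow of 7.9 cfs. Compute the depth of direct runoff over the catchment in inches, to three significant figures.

d ≈ 0.203 in

Direct runoff: 0.0, 1.1, 6.4, 9.7, 26.5, 29.8, 47.0, 52.1, 69.8, 57.6, 47.6, 39.2, 0.0 cfs; ΣQ_DR = 386.8 cfs.
V = ΣQ_DR · Δt = 386.8 × 7200 s = 2.785 × 10^6 ft³.
Over A = 5.91 mi², depth = V / A = 0.203 in.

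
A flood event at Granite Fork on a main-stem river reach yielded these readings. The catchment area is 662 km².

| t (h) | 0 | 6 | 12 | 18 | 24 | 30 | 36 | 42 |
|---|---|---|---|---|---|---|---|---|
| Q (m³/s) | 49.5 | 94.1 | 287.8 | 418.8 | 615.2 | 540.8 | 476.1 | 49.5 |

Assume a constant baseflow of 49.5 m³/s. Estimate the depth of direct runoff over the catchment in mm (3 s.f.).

d ≈ 69.7 mm

Direct runoff: 0.0, 44.6, 238.3, 369.3, 565.7, 491.3, 426.6, 0.0 m³/s; ΣQ_DR = 2136 m³/s.
V = ΣQ_DR · Δt = 2136 × 21600 s = 4.613 × 10^7 m³.
Over A = 662 km², depth = V / A = 69.7 mm.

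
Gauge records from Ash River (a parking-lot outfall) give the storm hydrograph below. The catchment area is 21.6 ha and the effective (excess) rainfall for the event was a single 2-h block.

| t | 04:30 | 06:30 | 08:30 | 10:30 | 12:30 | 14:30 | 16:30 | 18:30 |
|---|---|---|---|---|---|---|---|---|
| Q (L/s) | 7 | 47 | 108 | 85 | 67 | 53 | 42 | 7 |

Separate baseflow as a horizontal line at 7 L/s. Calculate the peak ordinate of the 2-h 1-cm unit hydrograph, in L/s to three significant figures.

Direct runoff: 0.0, 40.0, 101.0, 78.0, 60.0, 46.0, 35.0, 0.0 L/s; ΣQ_DR = 360.0 L/s, peak = 101.0 L/s.
Runoff depth d = ΣQ_DR·Δt / A = 360.0 × 7200 / (21.6 ha) = 12.00 mm.
The 1-cm UH is the DRH scaled by (10 mm)/d, so U_p = 101.0 × 10/12.00 = 84.2 L/s.

U_p ≈ 84.2 L/s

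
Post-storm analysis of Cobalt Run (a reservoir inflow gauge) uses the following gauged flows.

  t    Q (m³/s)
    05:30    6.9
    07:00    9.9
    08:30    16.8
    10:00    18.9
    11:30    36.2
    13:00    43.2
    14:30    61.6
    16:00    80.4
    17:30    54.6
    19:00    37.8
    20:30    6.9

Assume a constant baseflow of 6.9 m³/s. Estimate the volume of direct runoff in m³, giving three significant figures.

V ≈ 1.61 × 10^6 m³

Direct-runoff ordinates (Q − Q_b): 0.0, 3.0, 9.9, 12.0, 29.3, 36.3, 54.7, 73.5, 47.7, 30.9, 0.0 m³/s.
ΣQ_DR = 297.3 m³/s.
With Δt = 1.5 h = 5400 s, V = ΣQ_DR · Δt = 297.3 × 5400 = 1.61 × 10^6 m³.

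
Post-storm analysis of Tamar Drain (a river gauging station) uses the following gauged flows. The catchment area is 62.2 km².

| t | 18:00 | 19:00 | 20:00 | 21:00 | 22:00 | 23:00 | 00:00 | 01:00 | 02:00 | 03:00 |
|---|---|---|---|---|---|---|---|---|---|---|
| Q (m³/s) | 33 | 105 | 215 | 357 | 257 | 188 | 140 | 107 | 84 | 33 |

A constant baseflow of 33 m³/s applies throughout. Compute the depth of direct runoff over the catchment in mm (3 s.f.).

Direct runoff: 0.0, 72.0, 182.0, 324.0, 224.0, 155.0, 107.0, 74.0, 51.0, 0.0 m³/s; ΣQ_DR = 1189 m³/s.
V = ΣQ_DR · Δt = 1189 × 3600 s = 4.280 × 10^6 m³.
Over A = 62.2 km², depth = V / A = 68.8 mm.

d ≈ 68.8 mm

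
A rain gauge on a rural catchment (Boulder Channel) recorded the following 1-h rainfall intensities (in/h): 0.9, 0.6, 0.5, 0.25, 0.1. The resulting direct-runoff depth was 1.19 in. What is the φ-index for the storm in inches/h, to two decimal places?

Only the 3 blocks with intensity above φ contribute runoff: 0.9, 0.6, 0.5 in/h.
Σ(I−φ)·Δt = d  ⇒  (0.9+0.6+0.5 − 3φ)·1 = 1.19
φ = (2.000 − 1.19/1) / 3 = 0.27 in/h.

φ ≈ 0.27 in/h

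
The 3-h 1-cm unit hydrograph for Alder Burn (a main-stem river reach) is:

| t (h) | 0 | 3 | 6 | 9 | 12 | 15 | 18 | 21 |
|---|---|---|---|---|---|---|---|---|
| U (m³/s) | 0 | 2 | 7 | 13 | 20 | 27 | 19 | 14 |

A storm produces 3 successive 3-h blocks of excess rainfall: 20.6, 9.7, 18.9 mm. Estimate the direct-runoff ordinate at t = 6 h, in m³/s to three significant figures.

Q ≈ 16.4 m³/s

By discrete convolution, Q_j = Σ (P_i / 10 mm) · U_{j−i}.
At t = 6 h (j=2): Q = (20.6/10)·7 + (9.7/10)·2 + (18.9/10)·0 = 16.4 m³/s.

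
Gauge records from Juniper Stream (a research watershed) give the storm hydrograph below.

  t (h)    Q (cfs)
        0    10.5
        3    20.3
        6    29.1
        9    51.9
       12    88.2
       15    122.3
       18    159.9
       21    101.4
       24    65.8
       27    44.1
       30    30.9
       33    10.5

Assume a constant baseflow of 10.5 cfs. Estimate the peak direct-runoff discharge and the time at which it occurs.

Q_p = 149.4 cfs at t = 18 h

Subtracting baseflow gives direct-runoff ordinates: 0.0, 9.8, 18.6, 41.4, 77.7, 111.8, 149.4, 90.9, 55.3, 33.6, 20.4, 0.0 cfs.
The maximum is 149.4 cfs, occurring at the reading for t = 18 h.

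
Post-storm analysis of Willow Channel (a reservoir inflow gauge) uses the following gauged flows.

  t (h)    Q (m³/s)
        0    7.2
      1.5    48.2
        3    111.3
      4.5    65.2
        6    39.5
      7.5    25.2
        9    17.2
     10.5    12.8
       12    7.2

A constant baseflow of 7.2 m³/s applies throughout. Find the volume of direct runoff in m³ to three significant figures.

V ≈ 1.45 × 10^6 m³

Direct-runoff ordinates (Q − Q_b): 0.0, 41.0, 104.1, 58.0, 32.3, 18.0, 10.0, 5.6, 0.0 m³/s.
ΣQ_DR = 269.0 m³/s.
With Δt = 1.5 h = 5400 s, V = ΣQ_DR · Δt = 269.0 × 5400 = 1.45 × 10^6 m³.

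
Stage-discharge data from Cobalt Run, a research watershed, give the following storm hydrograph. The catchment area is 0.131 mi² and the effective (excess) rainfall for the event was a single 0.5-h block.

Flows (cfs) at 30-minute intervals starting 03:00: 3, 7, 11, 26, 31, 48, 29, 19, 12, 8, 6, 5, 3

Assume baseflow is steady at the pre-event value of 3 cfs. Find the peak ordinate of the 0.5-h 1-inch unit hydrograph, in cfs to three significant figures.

Direct runoff: 0.0, 4.0, 8.0, 23.0, 28.0, 45.0, 26.0, 16.0, 9.0, 5.0, 3.0, 2.0, 0.0 cfs; ΣQ_DR = 169.0 cfs, peak = 45.0 cfs.
Runoff depth d = ΣQ_DR·Δt / A = 169.0 × 1800 / (0.131 mi²) = 0.9995 in.
The 1-inch UH is the DRH scaled by (1 in)/d, so U_p = 45.0 × 1/0.9995 = 45.0 cfs.

U_p ≈ 45.0 cfs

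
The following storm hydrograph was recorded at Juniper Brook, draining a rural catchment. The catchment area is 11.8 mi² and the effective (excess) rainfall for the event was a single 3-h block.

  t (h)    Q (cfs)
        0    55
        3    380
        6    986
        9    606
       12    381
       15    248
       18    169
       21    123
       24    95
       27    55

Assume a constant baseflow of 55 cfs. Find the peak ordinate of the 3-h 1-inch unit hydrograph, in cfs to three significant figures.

Direct runoff: 0.0, 325.0, 931.0, 551.0, 326.0, 193.0, 114.0, 68.0, 40.0, 0.0 cfs; ΣQ_DR = 2548 cfs, peak = 931.0 cfs.
Runoff depth d = ΣQ_DR·Δt / A = 2548 × 10800 / (11.8 mi²) = 1.004 in.
The 1-inch UH is the DRH scaled by (1 in)/d, so U_p = 931.0 × 1/1.004 = 927 cfs.

U_p ≈ 927 cfs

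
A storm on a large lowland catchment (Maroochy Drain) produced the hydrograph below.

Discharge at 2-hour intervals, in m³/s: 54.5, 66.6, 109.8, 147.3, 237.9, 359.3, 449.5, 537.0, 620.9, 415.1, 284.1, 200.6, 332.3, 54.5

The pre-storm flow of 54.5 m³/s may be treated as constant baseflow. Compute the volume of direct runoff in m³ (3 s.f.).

Direct-runoff ordinates (Q − Q_b): 0.0, 12.1, 55.3, 92.8, 183.4, 304.8, 395.0, 482.5, 566.4, 360.6, 229.6, 146.1, 277.8, 0.0 m³/s.
ΣQ_DR = 3106 m³/s.
With Δt = 2 h = 7200 s, V = ΣQ_DR · Δt = 3106 × 7200 = 2.24 × 10^7 m³.

V ≈ 2.24 × 10^7 m³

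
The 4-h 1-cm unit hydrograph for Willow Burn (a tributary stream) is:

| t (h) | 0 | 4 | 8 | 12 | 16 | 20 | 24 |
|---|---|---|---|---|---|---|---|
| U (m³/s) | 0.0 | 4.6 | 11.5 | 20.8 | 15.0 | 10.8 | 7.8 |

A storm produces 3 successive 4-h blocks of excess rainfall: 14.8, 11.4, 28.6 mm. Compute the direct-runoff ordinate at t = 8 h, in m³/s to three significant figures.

Q ≈ 22.3 m³/s

By discrete convolution, Q_j = Σ (P_i / 10 mm) · U_{j−i}.
At t = 8 h (j=2): Q = (14.8/10)·11.5 + (11.4/10)·4.6 + (28.6/10)·0.0 = 22.3 m³/s.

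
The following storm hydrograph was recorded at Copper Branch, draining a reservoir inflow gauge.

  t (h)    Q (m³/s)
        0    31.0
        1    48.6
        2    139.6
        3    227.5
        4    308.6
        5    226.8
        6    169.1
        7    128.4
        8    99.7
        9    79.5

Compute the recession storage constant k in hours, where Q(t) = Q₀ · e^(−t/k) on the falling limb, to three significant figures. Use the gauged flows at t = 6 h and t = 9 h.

On the falling limb, Q drops from 169.1 to 79.5 m³/s between t = 6 h and t = 9 h (Δt = 3 h).
k = −Δt / ln(Q₂/Q₁) = −3 / ln(79.5/169.1) = 3.97 h.

k ≈ 3.97 h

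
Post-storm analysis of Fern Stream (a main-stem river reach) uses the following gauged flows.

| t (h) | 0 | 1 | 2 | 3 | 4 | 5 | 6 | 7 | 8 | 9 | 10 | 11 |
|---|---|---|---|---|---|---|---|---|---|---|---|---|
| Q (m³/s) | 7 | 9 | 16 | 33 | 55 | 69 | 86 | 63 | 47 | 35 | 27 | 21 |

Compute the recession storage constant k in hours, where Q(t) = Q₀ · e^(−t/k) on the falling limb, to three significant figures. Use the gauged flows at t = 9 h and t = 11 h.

On the falling limb, Q drops from 35 to 21 m³/s between t = 9 h and t = 11 h (Δt = 2 h).
k = −Δt / ln(Q₂/Q₁) = −2 / ln(21/35) = 3.92 h.

k ≈ 3.92 h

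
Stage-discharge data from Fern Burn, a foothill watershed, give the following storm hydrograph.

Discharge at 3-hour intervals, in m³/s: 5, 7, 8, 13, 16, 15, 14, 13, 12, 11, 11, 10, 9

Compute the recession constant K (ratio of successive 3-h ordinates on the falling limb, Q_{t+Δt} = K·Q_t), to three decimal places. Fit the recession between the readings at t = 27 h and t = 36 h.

K ≈ 0.935

Using the recession-limb readings at t = 27 h and t = 36 h: Q falls from 11 to 9 m³/s over 3 intervals.
K = (Q₂/Q₁)^(1/3) = (9/11)^(1/3) = 0.935.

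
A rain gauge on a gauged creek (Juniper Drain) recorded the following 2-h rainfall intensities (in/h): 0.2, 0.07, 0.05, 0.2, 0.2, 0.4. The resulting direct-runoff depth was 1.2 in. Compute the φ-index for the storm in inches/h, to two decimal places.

Only the 4 blocks with intensity above φ contribute runoff: 0.2, 0.2, 0.2, 0.4 in/h.
Σ(I−φ)·Δt = d  ⇒  (0.2+0.2+0.2+0.4 − 4φ)·2 = 1.2
φ = (1.000 − 1.2/2) / 4 = 0.10 in/h.

φ ≈ 0.10 in/h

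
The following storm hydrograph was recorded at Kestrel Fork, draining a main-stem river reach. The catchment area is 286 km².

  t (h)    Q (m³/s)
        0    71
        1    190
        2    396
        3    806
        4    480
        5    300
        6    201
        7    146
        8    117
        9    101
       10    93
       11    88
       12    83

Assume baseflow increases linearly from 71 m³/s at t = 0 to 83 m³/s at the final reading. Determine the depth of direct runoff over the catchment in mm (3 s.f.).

d ≈ 26.1 mm

Direct runoff: 0.00, 118.00, 323.00, 732.00, 405.00, 224.00, 124.00, 68.00, 38.00, 21.00, 12.00, 6.00, 0.00 m³/s; ΣQ_DR = 2071 m³/s.
V = ΣQ_DR · Δt = 2071 × 3600 s = 7.456 × 10^6 m³.
Over A = 286 km², depth = V / A = 26.1 mm.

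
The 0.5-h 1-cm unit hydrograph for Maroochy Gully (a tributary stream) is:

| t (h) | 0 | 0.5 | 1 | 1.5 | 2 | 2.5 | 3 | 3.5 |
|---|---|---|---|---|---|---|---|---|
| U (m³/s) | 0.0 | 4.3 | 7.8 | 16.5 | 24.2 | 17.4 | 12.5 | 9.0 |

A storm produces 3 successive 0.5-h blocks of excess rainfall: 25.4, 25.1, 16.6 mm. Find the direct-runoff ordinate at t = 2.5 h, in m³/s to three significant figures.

By discrete convolution, Q_j = Σ (P_i / 10 mm) · U_{j−i}.
At t = 2.5 h (j=5): Q = (25.4/10)·17.4 + (25.1/10)·24.2 + (16.6/10)·16.5 = 132 m³/s.

Q ≈ 132 m³/s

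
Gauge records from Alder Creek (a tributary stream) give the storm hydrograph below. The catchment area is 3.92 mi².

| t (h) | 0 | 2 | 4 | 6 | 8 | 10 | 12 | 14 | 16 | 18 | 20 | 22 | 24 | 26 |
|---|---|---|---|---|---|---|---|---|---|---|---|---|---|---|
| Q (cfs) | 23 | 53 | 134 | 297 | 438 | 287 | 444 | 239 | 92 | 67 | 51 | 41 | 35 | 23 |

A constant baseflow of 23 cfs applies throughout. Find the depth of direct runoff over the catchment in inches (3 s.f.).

Direct runoff: 0.0, 30.0, 111.0, 274.0, 415.0, 264.0, 421.0, 216.0, 69.0, 44.0, 28.0, 18.0, 12.0, 0.0 cfs; ΣQ_DR = 1902 cfs.
V = ΣQ_DR · Δt = 1902 × 7200 s = 1.369 × 10^7 ft³.
Over A = 3.92 mi², depth = V / A = 1.50 in.

d ≈ 1.50 in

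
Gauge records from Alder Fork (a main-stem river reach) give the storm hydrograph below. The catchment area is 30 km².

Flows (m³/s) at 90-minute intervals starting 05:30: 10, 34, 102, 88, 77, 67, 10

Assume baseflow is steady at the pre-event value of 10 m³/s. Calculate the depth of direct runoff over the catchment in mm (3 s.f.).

d ≈ 57.2 mm

Direct runoff: 0.0, 24.0, 92.0, 78.0, 67.0, 57.0, 0.0 m³/s; ΣQ_DR = 318.0 m³/s.
V = ΣQ_DR · Δt = 318.0 × 5400 s = 1.717 × 10^6 m³.
Over A = 30 km², depth = V / A = 57.2 mm.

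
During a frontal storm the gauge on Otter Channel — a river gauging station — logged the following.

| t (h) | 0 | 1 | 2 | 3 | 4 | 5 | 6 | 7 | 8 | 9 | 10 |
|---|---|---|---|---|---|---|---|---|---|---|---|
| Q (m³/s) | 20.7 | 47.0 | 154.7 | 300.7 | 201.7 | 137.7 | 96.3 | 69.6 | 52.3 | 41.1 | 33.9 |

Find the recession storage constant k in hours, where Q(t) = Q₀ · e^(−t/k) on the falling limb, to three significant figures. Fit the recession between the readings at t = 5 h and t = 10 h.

On the falling limb, Q drops from 137.7 to 33.9 m³/s between t = 5 h and t = 10 h (Δt = 5 h).
k = −Δt / ln(Q₂/Q₁) = −5 / ln(33.9/137.7) = 3.57 h.

k ≈ 3.57 h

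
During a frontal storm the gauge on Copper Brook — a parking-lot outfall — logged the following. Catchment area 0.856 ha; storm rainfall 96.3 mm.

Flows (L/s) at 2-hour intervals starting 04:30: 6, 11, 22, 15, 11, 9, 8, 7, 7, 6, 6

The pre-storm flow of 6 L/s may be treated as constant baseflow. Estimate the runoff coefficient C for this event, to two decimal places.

C ≈ 0.37

ΣQ_DR = 42.00 L/s; V = ΣQ_DR·Δt = 3.024 × 10^5 L.
Runoff depth d = V / A = 35.33 mm.
C = d / P = 35.33 / 96.3 = 0.37.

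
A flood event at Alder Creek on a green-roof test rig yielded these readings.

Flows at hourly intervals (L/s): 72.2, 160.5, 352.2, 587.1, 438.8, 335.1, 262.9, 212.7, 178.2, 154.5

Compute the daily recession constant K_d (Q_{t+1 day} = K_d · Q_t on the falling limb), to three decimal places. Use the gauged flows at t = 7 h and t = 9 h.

K_d ≈ 0.022

Between t = 7 h and t = 9 h the flow falls from 212.7 to 154.5 L/s over 2×1 h = 2 h.
Per-interval ratio K = (154.5/212.7)^(1/2) = 0.8523; K_d = K^(24/1) = 0.022.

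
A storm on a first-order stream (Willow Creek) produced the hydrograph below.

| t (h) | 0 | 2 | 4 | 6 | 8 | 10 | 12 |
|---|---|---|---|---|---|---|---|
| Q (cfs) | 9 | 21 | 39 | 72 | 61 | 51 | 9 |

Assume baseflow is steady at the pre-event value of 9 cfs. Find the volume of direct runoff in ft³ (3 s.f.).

Direct-runoff ordinates (Q − Q_b): 0.0, 12.0, 30.0, 63.0, 52.0, 42.0, 0.0 cfs.
ΣQ_DR = 199.0 cfs.
With Δt = 2 h = 7200 s, V = ΣQ_DR · Δt = 199.0 × 7200 = 1.43 × 10^6 ft³.

V ≈ 1.43 × 10^6 ft³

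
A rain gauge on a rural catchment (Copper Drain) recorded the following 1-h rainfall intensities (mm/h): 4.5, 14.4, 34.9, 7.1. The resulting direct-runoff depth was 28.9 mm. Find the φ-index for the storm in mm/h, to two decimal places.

Only the 2 blocks with intensity above φ contribute runoff: 14.4, 34.9 mm/h.
Σ(I−φ)·Δt = d  ⇒  (14.4+34.9 − 2φ)·1 = 28.9
φ = (49.30 − 28.9/1) / 2 = 10.20 mm/h.

φ ≈ 10.20 mm/h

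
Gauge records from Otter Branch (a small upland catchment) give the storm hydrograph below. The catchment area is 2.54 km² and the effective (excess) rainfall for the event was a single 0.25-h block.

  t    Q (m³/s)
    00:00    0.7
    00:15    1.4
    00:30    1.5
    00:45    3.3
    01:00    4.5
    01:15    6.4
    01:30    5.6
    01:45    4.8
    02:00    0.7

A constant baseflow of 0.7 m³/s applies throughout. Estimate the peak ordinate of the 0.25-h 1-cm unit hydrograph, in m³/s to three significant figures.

Direct runoff: 0.0, 0.7, 0.8, 2.6, 3.8, 5.7, 4.9, 4.1, 0.0 m³/s; ΣQ_DR = 22.60 m³/s, peak = 5.7 m³/s.
Runoff depth d = ΣQ_DR·Δt / A = 22.60 × 900 / (2.54 km²) = 8.008 mm.
The 1-cm UH is the DRH scaled by (10 mm)/d, so U_p = 5.7 × 10/8.008 = 7.12 m³/s.

U_p ≈ 7.12 m³/s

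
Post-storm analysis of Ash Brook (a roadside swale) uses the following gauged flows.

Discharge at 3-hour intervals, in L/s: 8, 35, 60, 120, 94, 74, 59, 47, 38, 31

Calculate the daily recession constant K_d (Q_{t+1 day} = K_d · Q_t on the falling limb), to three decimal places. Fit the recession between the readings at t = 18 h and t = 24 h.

K_d ≈ 0.172

Between t = 18 h and t = 24 h the flow falls from 59 to 38 L/s over 2×3 h = 6 h.
Per-interval ratio K = (38/59)^(1/2) = 0.8025; K_d = K^(24/3) = 0.172.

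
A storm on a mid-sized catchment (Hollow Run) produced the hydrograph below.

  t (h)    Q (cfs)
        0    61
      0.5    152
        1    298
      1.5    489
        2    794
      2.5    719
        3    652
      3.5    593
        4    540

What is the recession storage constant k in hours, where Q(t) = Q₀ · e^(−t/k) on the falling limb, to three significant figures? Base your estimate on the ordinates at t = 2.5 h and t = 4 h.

k ≈ 5.24 h

On the falling limb, Q drops from 719 to 540 cfs between t = 2.5 h and t = 4 h (Δt = 1.5 h).
k = −Δt / ln(Q₂/Q₁) = −1.5 / ln(540/719) = 5.24 h.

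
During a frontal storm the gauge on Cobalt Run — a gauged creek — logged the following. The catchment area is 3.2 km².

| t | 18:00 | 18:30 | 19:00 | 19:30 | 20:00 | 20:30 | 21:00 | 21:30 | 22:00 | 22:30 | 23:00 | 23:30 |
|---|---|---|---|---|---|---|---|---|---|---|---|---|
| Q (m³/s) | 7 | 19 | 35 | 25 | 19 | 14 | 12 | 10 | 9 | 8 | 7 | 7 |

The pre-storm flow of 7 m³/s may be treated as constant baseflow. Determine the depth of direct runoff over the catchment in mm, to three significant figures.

Direct runoff: 0.0, 12.0, 28.0, 18.0, 12.0, 7.0, 5.0, 3.0, 2.0, 1.0, 0.0, 0.0 m³/s; ΣQ_DR = 88.00 m³/s.
V = ΣQ_DR · Δt = 88.00 × 1800 s = 1.584 × 10^5 m³.
Over A = 3.2 km², depth = V / A = 49.5 mm.

d ≈ 49.5 mm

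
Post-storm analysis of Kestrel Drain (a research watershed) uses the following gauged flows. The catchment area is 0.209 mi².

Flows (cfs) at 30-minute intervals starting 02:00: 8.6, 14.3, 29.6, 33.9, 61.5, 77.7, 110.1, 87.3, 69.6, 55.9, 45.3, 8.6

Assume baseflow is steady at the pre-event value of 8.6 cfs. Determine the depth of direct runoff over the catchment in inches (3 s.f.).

d ≈ 1.85 in

Direct runoff: 0.0, 5.7, 21.0, 25.3, 52.9, 69.1, 101.5, 78.7, 61.0, 47.3, 36.7, 0.0 cfs; ΣQ_DR = 499.2 cfs.
V = ΣQ_DR · Δt = 499.2 × 1800 s = 8.986 × 10^5 ft³.
Over A = 0.209 mi², depth = V / A = 1.85 in.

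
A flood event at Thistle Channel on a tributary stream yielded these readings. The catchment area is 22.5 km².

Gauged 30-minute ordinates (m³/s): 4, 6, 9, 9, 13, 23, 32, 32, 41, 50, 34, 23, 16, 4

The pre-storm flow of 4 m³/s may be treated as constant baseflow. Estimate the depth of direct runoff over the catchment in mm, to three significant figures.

Direct runoff: 0.0, 2.0, 5.0, 5.0, 9.0, 19.0, 28.0, 28.0, 37.0, 46.0, 30.0, 19.0, 12.0, 0.0 m³/s; ΣQ_DR = 240.0 m³/s.
V = ΣQ_DR · Δt = 240.0 × 1800 s = 4.320 × 10^5 m³.
Over A = 22.5 km², depth = V / A = 19.2 mm.

d ≈ 19.2 mm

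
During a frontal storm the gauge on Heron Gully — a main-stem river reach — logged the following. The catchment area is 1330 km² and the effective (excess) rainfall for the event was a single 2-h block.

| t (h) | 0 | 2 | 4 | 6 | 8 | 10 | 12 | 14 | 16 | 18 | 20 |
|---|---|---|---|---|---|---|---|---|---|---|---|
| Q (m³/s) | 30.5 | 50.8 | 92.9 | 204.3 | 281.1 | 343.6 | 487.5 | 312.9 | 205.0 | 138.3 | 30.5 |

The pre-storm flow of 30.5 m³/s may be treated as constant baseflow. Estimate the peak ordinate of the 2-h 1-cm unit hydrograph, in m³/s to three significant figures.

Direct runoff: 0.0, 20.3, 62.4, 173.8, 250.6, 313.1, 457.0, 282.4, 174.5, 107.8, 0.0 m³/s; ΣQ_DR = 1842 m³/s, peak = 457.0 m³/s.
Runoff depth d = ΣQ_DR·Δt / A = 1842 × 7200 / (1330 km²) = 9.971 mm.
The 1-cm UH is the DRH scaled by (10 mm)/d, so U_p = 457.0 × 10/9.971 = 458 m³/s.

U_p ≈ 458 m³/s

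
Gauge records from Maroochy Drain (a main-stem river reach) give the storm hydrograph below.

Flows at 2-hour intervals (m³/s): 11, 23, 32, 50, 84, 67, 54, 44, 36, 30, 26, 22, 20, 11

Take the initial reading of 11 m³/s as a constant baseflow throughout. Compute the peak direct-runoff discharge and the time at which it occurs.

Q_p = 73.0 m³/s at t = 8 h

Subtracting baseflow gives direct-runoff ordinates: 0.0, 12.0, 21.0, 39.0, 73.0, 56.0, 43.0, 33.0, 25.0, 19.0, 15.0, 11.0, 9.0, 0.0 m³/s.
The maximum is 73.0 m³/s, occurring at the reading for t = 8 h.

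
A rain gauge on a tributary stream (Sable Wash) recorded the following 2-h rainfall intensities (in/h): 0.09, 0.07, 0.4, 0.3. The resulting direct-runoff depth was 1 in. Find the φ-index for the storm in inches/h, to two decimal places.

Only the 2 blocks with intensity above φ contribute runoff: 0.4, 0.3 in/h.
Σ(I−φ)·Δt = d  ⇒  (0.4+0.3 − 2φ)·2 = 1
φ = (0.7000 − 1/2) / 2 = 0.10 in/h.

φ ≈ 0.10 in/h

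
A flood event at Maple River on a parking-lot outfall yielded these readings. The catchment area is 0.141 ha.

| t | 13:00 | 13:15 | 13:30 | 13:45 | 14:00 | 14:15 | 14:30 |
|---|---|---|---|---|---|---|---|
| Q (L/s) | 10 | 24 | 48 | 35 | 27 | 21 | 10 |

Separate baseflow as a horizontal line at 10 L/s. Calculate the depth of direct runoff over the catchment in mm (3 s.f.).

Direct runoff: 0.0, 14.0, 38.0, 25.0, 17.0, 11.0, 0.0 L/s; ΣQ_DR = 105.0 L/s.
V = ΣQ_DR · Δt = 105.0 × 900 s = 94500 L.
Over A = 0.141 ha, depth = V / A = 67.0 mm.

d ≈ 67.0 mm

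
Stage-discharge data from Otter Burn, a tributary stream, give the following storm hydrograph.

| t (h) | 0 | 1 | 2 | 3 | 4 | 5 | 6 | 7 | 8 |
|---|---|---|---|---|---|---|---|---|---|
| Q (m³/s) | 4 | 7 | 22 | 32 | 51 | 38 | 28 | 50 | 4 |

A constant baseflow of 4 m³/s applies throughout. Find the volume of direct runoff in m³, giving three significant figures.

V ≈ 7.20 × 10^5 m³

Direct-runoff ordinates (Q − Q_b): 0.0, 3.0, 18.0, 28.0, 47.0, 34.0, 24.0, 46.0, 0.0 m³/s.
ΣQ_DR = 200.0 m³/s.
With Δt = 1 h = 3600 s, V = ΣQ_DR · Δt = 200.0 × 3600 = 7.20 × 10^5 m³.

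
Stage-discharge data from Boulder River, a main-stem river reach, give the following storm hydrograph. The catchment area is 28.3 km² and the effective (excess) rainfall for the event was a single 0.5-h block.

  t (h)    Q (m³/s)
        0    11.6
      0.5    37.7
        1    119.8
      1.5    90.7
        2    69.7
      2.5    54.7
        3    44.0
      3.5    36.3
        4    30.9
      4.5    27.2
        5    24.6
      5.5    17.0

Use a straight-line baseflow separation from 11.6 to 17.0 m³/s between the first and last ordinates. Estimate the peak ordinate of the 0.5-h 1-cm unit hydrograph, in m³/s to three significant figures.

U_p ≈ 42.9 m³/s

Direct runoff: 0.00, 25.61, 107.22, 77.63, 56.14, 40.65, 29.45, 21.26, 15.37, 11.18, 8.09, 0.00 m³/s; ΣQ_DR = 392.6 m³/s, peak = 107.22 m³/s.
Runoff depth d = ΣQ_DR·Δt / A = 392.6 × 1800 / (28.3 km²) = 24.97 mm.
The 1-cm UH is the DRH scaled by (10 mm)/d, so U_p = 107.22 × 10/24.97 = 42.9 m³/s.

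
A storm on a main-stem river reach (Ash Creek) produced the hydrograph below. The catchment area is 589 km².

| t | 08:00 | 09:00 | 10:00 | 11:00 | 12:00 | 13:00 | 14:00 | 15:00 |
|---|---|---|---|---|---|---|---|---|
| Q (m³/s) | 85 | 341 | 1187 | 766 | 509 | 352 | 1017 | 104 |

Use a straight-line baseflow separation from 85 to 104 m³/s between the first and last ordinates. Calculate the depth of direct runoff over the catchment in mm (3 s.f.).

d ≈ 22.0 mm

Direct runoff: 0.00, 253.29, 1096.57, 672.86, 413.14, 253.43, 915.71, 0.00 m³/s; ΣQ_DR = 3605 m³/s.
V = ΣQ_DR · Δt = 3605 × 3600 s = 1.298 × 10^7 m³.
Over A = 589 km², depth = V / A = 22.0 mm.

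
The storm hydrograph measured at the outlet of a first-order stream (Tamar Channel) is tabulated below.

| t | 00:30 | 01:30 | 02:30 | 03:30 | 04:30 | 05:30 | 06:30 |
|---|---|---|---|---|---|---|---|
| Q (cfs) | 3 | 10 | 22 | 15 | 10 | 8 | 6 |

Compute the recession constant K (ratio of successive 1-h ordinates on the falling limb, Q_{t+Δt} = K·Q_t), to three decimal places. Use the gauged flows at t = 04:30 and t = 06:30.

Using the recession-limb readings at t = 04:30 and t = 06:30: Q falls from 10 to 6 cfs over 2 intervals.
K = (Q₂/Q₁)^(1/2) = (6/10)^(1/2) = 0.775.

K ≈ 0.775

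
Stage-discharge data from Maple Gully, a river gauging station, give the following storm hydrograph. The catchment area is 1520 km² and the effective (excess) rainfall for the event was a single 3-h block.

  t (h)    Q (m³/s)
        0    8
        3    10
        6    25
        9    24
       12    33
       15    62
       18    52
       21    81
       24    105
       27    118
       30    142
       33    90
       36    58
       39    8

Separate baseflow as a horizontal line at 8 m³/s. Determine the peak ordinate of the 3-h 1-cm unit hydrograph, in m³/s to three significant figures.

Direct runoff: 0.0, 2.0, 17.0, 16.0, 25.0, 54.0, 44.0, 73.0, 97.0, 110.0, 134.0, 82.0, 50.0, 0.0 m³/s; ΣQ_DR = 704.0 m³/s, peak = 134.0 m³/s.
Runoff depth d = ΣQ_DR·Δt / A = 704.0 × 10800 / (1520 km²) = 5.002 mm.
The 1-cm UH is the DRH scaled by (10 mm)/d, so U_p = 134.0 × 10/5.002 = 268 m³/s.

U_p ≈ 268 m³/s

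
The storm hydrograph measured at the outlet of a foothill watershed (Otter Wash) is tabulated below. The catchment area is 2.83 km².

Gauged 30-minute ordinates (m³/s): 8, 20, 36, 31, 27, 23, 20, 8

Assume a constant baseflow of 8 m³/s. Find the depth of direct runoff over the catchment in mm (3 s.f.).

d ≈ 69.3 mm

Direct runoff: 0.0, 12.0, 28.0, 23.0, 19.0, 15.0, 12.0, 0.0 m³/s; ΣQ_DR = 109.0 m³/s.
V = ΣQ_DR · Δt = 109.0 × 1800 s = 1.962 × 10^5 m³.
Over A = 2.83 km², depth = V / A = 69.3 mm.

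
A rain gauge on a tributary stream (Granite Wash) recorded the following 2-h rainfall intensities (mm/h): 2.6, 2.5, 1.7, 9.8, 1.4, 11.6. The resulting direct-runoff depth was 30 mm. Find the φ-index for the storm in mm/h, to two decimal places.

φ ≈ 3.20 mm/h

Only the 2 blocks with intensity above φ contribute runoff: 9.8, 11.6 mm/h.
Σ(I−φ)·Δt = d  ⇒  (9.8+11.6 − 2φ)·2 = 30
φ = (21.40 − 30/2) / 2 = 3.20 mm/h.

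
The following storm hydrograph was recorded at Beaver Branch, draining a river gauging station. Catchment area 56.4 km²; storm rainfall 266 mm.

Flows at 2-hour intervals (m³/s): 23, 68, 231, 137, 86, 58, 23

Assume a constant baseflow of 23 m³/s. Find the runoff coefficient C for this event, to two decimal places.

C ≈ 0.22

ΣQ_DR = 465.0 m³/s; V = ΣQ_DR·Δt = 3.348 × 10^6 m³.
Runoff depth d = V / A = 59.36 mm.
C = d / P = 59.36 / 266 = 0.22.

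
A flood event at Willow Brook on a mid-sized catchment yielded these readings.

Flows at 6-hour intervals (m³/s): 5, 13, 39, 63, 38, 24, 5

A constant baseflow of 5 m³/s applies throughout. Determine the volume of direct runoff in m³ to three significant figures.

V ≈ 3.28 × 10^6 m³

Direct-runoff ordinates (Q − Q_b): 0.0, 8.0, 34.0, 58.0, 33.0, 19.0, 0.0 m³/s.
ΣQ_DR = 152.0 m³/s.
With Δt = 6 h = 21600 s, V = ΣQ_DR · Δt = 152.0 × 21600 = 3.28 × 10^6 m³.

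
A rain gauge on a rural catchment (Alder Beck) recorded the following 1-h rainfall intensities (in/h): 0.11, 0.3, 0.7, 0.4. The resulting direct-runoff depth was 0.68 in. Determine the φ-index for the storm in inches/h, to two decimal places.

φ ≈ 0.24 in/h

Only the 3 blocks with intensity above φ contribute runoff: 0.3, 0.7, 0.4 in/h.
Σ(I−φ)·Δt = d  ⇒  (0.3+0.7+0.4 − 3φ)·1 = 0.68
φ = (1.400 − 0.68/1) / 3 = 0.24 in/h.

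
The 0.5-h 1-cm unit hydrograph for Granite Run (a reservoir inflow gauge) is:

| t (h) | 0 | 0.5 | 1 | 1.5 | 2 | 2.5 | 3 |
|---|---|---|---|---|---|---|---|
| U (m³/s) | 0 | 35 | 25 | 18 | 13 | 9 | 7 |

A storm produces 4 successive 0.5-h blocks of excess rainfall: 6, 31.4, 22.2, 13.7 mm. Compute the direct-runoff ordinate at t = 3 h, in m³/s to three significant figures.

Q ≈ 86.0 m³/s

By discrete convolution, Q_j = Σ (P_i / 10 mm) · U_{j−i}.
At t = 3 h (j=6): Q = (6/10)·7 + (31.4/10)·9 + (22.2/10)·13 + (13.7/10)·18 = 86.0 m³/s.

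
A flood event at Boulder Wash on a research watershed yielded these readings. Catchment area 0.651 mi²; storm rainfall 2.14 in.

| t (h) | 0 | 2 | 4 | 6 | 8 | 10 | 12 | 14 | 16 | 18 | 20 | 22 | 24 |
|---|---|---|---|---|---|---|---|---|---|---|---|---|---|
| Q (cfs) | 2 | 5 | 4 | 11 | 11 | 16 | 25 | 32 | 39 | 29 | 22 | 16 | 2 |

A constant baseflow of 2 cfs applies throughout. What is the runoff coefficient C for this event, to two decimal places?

C ≈ 0.42

ΣQ_DR = 188.0 cfs; V = ΣQ_DR·Δt = 1.354 × 10^6 ft³.
Runoff depth d = V / A = 0.8950 in.
C = d / P = 0.8950 / 2.14 = 0.42.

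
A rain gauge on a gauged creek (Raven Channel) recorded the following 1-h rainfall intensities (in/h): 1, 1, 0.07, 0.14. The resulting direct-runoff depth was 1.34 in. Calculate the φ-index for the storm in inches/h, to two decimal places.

Only the 2 blocks with intensity above φ contribute runoff: 1, 1 in/h.
Σ(I−φ)·Δt = d  ⇒  (1+1 − 2φ)·1 = 1.34
φ = (2.000 − 1.34/1) / 2 = 0.33 in/h.

φ ≈ 0.33 in/h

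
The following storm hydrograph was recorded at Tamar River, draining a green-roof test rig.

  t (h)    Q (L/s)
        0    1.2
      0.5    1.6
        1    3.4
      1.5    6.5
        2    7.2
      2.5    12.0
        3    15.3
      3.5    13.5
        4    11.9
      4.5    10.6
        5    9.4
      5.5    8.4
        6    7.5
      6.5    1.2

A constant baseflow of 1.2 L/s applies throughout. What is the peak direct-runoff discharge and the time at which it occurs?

Q_p = 14.1 L/s at t = 3 h

Subtracting baseflow gives direct-runoff ordinates: 0.0, 0.4, 2.2, 5.3, 6.0, 10.8, 14.1, 12.3, 10.7, 9.4, 8.2, 7.2, 6.3, 0.0 L/s.
The maximum is 14.1 L/s, occurring at the reading for t = 3 h.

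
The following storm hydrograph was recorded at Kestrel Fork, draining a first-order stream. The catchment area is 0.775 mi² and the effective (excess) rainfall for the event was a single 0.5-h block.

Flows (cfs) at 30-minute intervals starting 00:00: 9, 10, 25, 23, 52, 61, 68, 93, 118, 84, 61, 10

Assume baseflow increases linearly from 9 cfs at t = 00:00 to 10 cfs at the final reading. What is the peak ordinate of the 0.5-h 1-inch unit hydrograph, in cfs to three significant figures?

Direct runoff: 0.00, 0.91, 15.82, 13.73, 42.64, 51.55, 58.45, 83.36, 108.27, 74.18, 51.09, 0.00 cfs; ΣQ_DR = 500.0 cfs, peak = 108.27 cfs.
Runoff depth d = ΣQ_DR·Δt / A = 500.0 × 1800 / (0.775 mi²) = 0.4999 in.
The 1-inch UH is the DRH scaled by (1 in)/d, so U_p = 108.27 × 1/0.4999 = 217 cfs.

U_p ≈ 217 cfs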